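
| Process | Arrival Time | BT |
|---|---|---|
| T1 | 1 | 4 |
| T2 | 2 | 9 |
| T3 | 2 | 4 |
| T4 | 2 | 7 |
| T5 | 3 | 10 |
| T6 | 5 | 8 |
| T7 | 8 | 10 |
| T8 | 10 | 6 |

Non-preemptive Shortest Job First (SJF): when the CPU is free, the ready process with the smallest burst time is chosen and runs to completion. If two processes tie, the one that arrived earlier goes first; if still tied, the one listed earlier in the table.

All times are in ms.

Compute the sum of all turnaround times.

Gantt: | idle 0-1 | T1 1-5 | T3 5-9 | T4 9-16 | T8 16-22 | T6 22-30 | T2 30-39 | T5 39-49 | T7 49-59 |
Completion: T1=5  T2=39  T3=9  T4=16  T5=49  T6=30  T7=59  T8=22
Turnaround = completion − arrival: T1=4, T2=37, T3=7, T4=14, T5=46, T6=25, T7=51, T8=12
Total turnaround = 4 + 37 + 7 + 14 + 46 + 25 + 51 + 12 = 196

196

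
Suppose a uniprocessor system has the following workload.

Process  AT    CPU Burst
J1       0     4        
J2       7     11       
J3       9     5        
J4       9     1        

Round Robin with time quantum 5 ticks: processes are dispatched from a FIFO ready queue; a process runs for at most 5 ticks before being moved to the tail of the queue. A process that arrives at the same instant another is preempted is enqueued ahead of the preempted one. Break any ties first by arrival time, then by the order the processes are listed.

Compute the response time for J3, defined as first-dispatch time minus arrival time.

Timeline: | J1 0-4 | idle 4-7 | J2 7-12 | J3 12-17 | J4 17-18 | J2 18-24 |
Completion: J1=4  J2=24  J3=17  J4=18
Response(J3) = first start − arrival = 12 − 9 = 3

3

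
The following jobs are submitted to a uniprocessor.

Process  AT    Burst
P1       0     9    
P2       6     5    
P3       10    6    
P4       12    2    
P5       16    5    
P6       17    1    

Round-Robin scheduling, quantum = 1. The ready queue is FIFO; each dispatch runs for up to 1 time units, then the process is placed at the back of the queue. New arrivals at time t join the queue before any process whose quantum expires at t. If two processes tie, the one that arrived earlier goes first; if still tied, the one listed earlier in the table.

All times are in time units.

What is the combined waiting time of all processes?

35

Gantt: | P1 0-6 | P2 6-7 | P1 7-8 | P2 8-9 | P1 9-10 | P2 10-11 | P3 11-12 | P1 12-13 | P2 13-14 | P4 14-15 | P3 15-16 | P2 16-17 | P4 17-18 | P5 18-19 | P3 19-20 | P6 20-21 | P5 21-22 | P3 22-23 | P5 23-24 | P3 24-25 | P5 25-26 | P3 26-27 | P5 27-28 |
Completion: P1=13  P2=17  P3=27  P4=18  P5=28  P6=21
Turnaround (C−A): P1=13  P2=11  P3=17  P4=6  P5=12  P6=4
Waiting = turnaround − burst: P1=4, P2=6, P3=11, P4=4, P5=7, P6=3
Total waiting = 4 + 6 + 11 + 4 + 7 + 3 = 35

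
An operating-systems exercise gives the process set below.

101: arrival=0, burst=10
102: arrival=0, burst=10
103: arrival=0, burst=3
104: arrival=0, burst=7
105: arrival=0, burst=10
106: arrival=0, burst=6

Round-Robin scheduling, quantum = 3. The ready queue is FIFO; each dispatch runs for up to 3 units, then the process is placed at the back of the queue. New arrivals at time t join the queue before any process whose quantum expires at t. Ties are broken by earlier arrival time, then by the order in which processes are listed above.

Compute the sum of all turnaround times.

217

Timeline: | 101 0-3 | 102 3-6 | 103 6-9 | 104 9-12 | 105 12-15 | 106 15-18 | 101 18-21 | 102 21-24 | 104 24-27 | 105 27-30 | 106 30-33 | 101 33-36 | 102 36-39 | 104 39-40 | 105 40-43 | 101 43-44 | 102 44-45 | 105 45-46 |
Completion: 101=44  102=45  103=9  104=40  105=46  106=33
Turnaround (C−A): 101=44  102=45  103=9  104=40  105=46  106=33
Turnaround = completion − arrival: 101=44, 102=45, 103=9, 104=40, 105=46, 106=33
Total turnaround = 44 + 45 + 9 + 40 + 46 + 33 = 217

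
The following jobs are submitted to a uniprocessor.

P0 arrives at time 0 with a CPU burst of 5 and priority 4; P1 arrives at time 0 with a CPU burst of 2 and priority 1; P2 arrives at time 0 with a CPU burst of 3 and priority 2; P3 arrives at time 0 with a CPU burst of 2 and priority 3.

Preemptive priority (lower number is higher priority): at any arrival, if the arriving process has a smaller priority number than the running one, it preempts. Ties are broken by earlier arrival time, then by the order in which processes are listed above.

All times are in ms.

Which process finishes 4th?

Gantt: | P1 0-2 | P2 2-5 | P3 5-7 | P0 7-12 |
Completion: P0=12  P1=2  P2=5  P3=7
Finish order: P1 → P2 → P3 → P0

P0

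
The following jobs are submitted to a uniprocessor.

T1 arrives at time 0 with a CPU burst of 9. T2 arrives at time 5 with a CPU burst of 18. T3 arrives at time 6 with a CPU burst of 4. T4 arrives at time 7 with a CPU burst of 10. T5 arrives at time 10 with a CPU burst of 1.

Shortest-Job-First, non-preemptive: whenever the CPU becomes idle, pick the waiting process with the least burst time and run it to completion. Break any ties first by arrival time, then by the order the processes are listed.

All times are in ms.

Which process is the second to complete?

T3

Timeline: | T1 0-9 | T3 9-13 | T5 13-14 | T4 14-24 | T2 24-42 |
Completion: T1=9  T2=42  T3=13  T4=24  T5=14
Turnaround (C−A): T1=9  T2=37  T3=7  T4=17  T5=4
Finish order: T1 → T3 → T5 → T4 → T2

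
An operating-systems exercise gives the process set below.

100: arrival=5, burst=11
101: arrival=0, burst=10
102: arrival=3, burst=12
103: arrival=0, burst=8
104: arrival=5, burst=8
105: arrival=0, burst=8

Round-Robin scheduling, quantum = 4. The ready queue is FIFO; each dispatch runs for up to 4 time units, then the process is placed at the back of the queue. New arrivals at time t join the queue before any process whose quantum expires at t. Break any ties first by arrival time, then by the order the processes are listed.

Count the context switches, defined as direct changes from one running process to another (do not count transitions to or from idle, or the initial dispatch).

Gantt: | 101 0-4 | 103 4-8 | 105 8-12 | 102 12-16 | 101 16-20 | 100 20-24 | 104 24-28 | 103 28-32 | 105 32-36 | 102 36-40 | 101 40-42 | 100 42-46 | 104 46-50 | 102 50-54 | 100 54-57 |
Completion: 100=57  101=42  102=54  103=32  104=50  105=36

14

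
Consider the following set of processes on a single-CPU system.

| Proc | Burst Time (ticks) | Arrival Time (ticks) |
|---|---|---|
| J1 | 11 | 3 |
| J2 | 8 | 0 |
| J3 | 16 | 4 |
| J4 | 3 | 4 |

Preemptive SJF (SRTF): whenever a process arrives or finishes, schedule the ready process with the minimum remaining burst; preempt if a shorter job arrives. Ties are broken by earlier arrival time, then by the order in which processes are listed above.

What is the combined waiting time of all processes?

Gantt: | J2 0-4 | J4 4-7 | J2 7-11 | J1 11-22 | J3 22-38 |
Completion: J1=22  J2=11  J3=38  J4=7
Turnaround (C−A): J1=19  J2=11  J3=34  J4=3
Waiting = turnaround − burst: J1=8, J2=3, J3=18, J4=0
Total waiting = 8 + 3 + 18 + 0 = 29

29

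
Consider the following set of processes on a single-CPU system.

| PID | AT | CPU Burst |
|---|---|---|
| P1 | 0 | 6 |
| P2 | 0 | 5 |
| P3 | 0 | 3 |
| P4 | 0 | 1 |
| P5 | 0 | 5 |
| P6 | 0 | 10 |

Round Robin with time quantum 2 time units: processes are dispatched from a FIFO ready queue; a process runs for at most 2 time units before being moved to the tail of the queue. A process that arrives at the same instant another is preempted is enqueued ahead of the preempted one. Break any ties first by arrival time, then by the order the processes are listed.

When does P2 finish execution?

Gantt: | P1 0-2 | P2 2-4 | P3 4-6 | P4 6-7 | P5 7-9 | P6 9-11 | P1 11-13 | P2 13-15 | P3 15-16 | P5 16-18 | P6 18-20 | P1 20-22 | P2 22-23 | P5 23-24 | P6 24-30 |
Completion: P1=22  P2=23  P3=16  P4=7  P5=24  P6=30
Turnaround (C−A): P1=22  P2=23  P3=16  P4=7  P5=24  P6=30

23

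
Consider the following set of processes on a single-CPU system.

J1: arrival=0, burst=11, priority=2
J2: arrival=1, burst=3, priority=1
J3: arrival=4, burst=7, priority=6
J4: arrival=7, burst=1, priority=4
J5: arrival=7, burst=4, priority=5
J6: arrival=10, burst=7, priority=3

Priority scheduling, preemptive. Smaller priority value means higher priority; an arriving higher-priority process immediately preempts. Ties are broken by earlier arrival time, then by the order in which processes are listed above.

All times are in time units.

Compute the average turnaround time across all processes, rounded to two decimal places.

15.17

Gantt: | J1 0-1 | J2 1-4 | J1 4-14 | J6 14-21 | J4 21-22 | J5 22-26 | J3 26-33 |
Completion: J1=14  J2=4  J3=33  J4=22  J5=26  J6=21
Turnaround (C−A): J1=14  J2=3  J3=29  J4=15  J5=19  J6=11
Turnaround times: J1=14, J2=3, J3=29, J4=15, J5=19, J6=11
Average turnaround = (14+3+29+15+19+11) / 6 = 91/6 = 15.17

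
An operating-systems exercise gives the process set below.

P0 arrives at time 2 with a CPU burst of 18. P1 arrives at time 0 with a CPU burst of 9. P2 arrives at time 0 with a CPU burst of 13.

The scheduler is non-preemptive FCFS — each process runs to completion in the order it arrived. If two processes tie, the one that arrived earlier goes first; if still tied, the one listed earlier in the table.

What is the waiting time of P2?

Schedule: | P1 0-9 | P2 9-22 | P0 22-40 |
Completion: P0=40  P1=9  P2=22
Waiting(P2) = turnaround − burst = 22 − 13 = 9

9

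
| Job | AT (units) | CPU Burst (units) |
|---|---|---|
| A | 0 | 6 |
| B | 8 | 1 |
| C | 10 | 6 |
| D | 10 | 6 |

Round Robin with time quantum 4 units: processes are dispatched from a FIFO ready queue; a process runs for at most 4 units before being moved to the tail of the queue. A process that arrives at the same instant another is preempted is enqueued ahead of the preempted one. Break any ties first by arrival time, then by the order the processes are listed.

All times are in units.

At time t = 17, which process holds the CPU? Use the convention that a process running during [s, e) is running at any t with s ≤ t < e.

D

Gantt: | A 0-6 | idle 6-8 | B 8-9 | idle 9-10 | C 10-14 | D 14-18 | C 18-20 | D 20-22 |
Completion: A=6  B=9  C=20  D=22
Turnaround (C−A): A=6  B=1  C=10  D=12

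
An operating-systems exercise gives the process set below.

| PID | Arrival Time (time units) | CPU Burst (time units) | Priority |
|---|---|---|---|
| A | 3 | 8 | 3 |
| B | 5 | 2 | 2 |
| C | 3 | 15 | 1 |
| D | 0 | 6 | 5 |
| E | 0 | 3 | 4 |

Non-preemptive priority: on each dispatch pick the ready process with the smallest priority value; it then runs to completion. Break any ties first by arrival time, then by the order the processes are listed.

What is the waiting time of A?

17

Gantt: | E 0-3 | C 3-18 | B 18-20 | A 20-28 | D 28-34 |
Completion: A=28  B=20  C=18  D=34  E=3
Turnaround (C−A): A=25  B=15  C=15  D=34  E=3
Waiting(A) = turnaround − burst = 25 − 8 = 17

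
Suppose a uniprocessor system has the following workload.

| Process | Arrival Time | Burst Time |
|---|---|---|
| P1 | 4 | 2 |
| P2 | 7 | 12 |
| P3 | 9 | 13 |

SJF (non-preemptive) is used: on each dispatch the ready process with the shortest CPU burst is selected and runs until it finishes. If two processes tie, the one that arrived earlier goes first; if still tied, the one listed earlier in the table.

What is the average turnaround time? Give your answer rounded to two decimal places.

12.33

Gantt: | idle 0-4 | P1 4-6 | idle 6-7 | P2 7-19 | P3 19-32 |
Completion: P1=6  P2=19  P3=32
Turnaround times: P1=2, P2=12, P3=23
Average turnaround = (2+12+23) / 3 = 37/3 = 12.33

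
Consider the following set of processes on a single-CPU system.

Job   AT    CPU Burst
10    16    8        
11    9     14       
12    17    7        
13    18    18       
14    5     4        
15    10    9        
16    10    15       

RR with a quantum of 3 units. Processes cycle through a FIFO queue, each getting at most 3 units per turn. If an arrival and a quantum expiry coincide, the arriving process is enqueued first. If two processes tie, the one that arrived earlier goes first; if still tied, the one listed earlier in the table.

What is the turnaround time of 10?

Gantt: | idle 0-5 | 14 5-9 | 11 9-12 | 15 12-15 | 16 15-18 | 11 18-21 | 15 21-24 | 10 24-27 | 12 27-30 | 13 30-33 | 16 33-36 | 11 36-39 | 15 39-42 | 10 42-45 | 12 45-48 | 13 48-51 | 16 51-54 | 11 54-57 | 10 57-59 | 12 59-60 | 13 60-63 | 16 63-66 | 11 66-68 | 13 68-71 | 16 71-74 | 13 74-80 |
Completion: 10=59  11=68  12=60  13=80  14=9  15=42  16=74
Turnaround (C−A): 10=43  11=59  12=43  13=62  14=4  15=32  16=64
Turnaround(10) = completion − arrival = 59 − 16 = 43

43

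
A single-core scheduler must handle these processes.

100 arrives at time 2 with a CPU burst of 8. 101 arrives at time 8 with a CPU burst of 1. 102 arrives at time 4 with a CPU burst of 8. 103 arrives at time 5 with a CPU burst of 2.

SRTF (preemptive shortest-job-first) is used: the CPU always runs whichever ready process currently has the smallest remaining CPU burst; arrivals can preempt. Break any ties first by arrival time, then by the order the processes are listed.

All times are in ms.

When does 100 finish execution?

13

Gantt: | idle 0-2 | 100 2-5 | 103 5-7 | 100 7-8 | 101 8-9 | 100 9-13 | 102 13-21 |
Completion: 100=13  101=9  102=21  103=7
Turnaround (C−A): 100=11  101=1  102=17  103=2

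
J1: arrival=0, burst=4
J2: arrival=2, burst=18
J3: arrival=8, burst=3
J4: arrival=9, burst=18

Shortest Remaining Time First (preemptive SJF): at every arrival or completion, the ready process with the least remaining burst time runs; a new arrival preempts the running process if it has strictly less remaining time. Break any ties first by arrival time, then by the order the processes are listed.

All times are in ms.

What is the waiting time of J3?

0

Schedule: | J1 0-4 | J2 4-8 | J3 8-11 | J2 11-25 | J4 25-43 |
Completion: J1=4  J2=25  J3=11  J4=43
Turnaround (C−A): J1=4  J2=23  J3=3  J4=34
Waiting(J3) = turnaround − burst = 3 − 3 = 0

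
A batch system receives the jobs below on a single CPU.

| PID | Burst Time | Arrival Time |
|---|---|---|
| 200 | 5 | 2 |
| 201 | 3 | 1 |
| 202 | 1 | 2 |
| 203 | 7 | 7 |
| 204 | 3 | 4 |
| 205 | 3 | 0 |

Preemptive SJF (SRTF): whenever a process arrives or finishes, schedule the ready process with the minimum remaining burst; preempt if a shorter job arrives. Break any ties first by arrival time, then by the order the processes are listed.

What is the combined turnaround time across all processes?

Schedule: | 205 0-3 | 202 3-4 | 201 4-7 | 204 7-10 | 200 10-15 | 203 15-22 |
Completion: 200=15  201=7  202=4  203=22  204=10  205=3
Turnaround (C−A): 200=13  201=6  202=2  203=15  204=6  205=3
Turnaround = completion − arrival: 200=13, 201=6, 202=2, 203=15, 204=6, 205=3
Total turnaround = 13 + 6 + 2 + 15 + 6 + 3 = 45

45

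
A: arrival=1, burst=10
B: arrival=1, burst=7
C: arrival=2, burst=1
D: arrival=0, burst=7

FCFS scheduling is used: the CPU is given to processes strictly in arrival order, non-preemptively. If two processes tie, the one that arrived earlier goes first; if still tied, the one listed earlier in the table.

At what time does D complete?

Timeline: | D 0-7 | A 7-17 | B 17-24 | C 24-25 |
Completion: A=17  B=24  C=25  D=7
Turnaround (C−A): A=16  B=23  C=23  D=7

7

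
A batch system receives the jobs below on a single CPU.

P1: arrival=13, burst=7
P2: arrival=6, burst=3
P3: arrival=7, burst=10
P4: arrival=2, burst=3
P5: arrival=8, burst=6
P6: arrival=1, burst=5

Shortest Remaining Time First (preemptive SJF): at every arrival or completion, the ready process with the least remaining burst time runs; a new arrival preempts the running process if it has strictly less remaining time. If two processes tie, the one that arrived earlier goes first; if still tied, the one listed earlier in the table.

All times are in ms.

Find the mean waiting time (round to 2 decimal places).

5.50

Gantt: | idle 0-1 | P6 1-2 | P4 2-5 | P6 5-9 | P2 9-12 | P5 12-18 | P1 18-25 | P3 25-35 |
Completion: P1=25  P2=12  P3=35  P4=5  P5=18  P6=9
Waiting times: P1=5, P2=3, P3=18, P4=0, P5=4, P6=3
Average waiting = (5+3+18+0+4+3) / 6 = 33/6 = 5.50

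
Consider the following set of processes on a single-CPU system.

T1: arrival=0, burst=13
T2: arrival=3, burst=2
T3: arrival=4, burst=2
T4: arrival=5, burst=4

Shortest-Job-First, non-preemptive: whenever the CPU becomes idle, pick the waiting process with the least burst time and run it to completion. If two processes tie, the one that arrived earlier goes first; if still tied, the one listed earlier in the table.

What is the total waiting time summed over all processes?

Timeline: | T1 0-13 | T2 13-15 | T3 15-17 | T4 17-21 |
Completion: T1=13  T2=15  T3=17  T4=21
Waiting = turnaround − burst: T1=0, T2=10, T3=11, T4=12
Total waiting = 0 + 10 + 11 + 12 = 33

33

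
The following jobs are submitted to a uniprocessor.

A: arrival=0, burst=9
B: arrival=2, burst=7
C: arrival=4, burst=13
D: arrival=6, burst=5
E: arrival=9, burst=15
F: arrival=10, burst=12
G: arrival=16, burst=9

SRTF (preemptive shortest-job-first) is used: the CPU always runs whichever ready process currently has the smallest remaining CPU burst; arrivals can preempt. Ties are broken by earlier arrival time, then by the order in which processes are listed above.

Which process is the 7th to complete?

E

Schedule: | A 0-9 | D 9-14 | B 14-21 | G 21-30 | F 30-42 | C 42-55 | E 55-70 |
Completion: A=9  B=21  C=55  D=14  E=70  F=42  G=30
Turnaround (C−A): A=9  B=19  C=51  D=8  E=61  F=32  G=14
Finish order: A → D → B → G → F → C → E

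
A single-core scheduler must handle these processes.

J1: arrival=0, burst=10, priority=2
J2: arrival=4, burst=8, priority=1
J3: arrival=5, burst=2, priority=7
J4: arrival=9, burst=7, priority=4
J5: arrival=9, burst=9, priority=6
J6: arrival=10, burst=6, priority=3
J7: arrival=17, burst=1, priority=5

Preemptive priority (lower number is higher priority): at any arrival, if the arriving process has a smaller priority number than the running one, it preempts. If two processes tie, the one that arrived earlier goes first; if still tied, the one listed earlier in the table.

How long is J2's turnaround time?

Gantt: | J1 0-4 | J2 4-12 | J1 12-18 | J6 18-24 | J4 24-31 | J7 31-32 | J5 32-41 | J3 41-43 |
Completion: J1=18  J2=12  J3=43  J4=31  J5=41  J6=24  J7=32
Turnaround (C−A): J1=18  J2=8  J3=38  J4=22  J5=32  J6=14  J7=15
Turnaround(J2) = completion − arrival = 12 − 4 = 8

8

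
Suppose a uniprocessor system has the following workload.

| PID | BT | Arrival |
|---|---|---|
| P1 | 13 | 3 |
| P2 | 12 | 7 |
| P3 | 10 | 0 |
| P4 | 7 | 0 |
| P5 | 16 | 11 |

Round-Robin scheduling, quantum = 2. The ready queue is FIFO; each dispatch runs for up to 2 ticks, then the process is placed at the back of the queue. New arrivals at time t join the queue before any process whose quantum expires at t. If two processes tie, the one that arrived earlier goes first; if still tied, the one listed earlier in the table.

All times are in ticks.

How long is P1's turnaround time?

49

Gantt: | P3 0-2 | P4 2-4 | P3 4-6 | P1 6-8 | P4 8-10 | P3 10-12 | P2 12-14 | P1 14-16 | P4 16-18 | P5 18-20 | P3 20-22 | P2 22-24 | P1 24-26 | P4 26-27 | P5 27-29 | P3 29-31 | P2 31-33 | P1 33-35 | P5 35-37 | P2 37-39 | P1 39-41 | P5 41-43 | P2 43-45 | P1 45-47 | P5 47-49 | P2 49-51 | P1 51-52 | P5 52-58 |
Completion: P1=52  P2=51  P3=31  P4=27  P5=58
Turnaround(P1) = completion − arrival = 52 − 3 = 49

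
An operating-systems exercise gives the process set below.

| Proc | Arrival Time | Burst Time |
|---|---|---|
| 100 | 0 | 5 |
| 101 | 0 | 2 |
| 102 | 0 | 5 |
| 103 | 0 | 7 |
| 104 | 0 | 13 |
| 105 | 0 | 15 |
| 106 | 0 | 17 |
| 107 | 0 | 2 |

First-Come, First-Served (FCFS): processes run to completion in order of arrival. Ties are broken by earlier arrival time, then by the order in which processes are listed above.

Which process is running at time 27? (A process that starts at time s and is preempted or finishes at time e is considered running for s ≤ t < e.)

Gantt: | 100 0-5 | 101 5-7 | 102 7-12 | 103 12-19 | 104 19-32 | 105 32-47 | 106 47-64 | 107 64-66 |
Completion: 100=5  101=7  102=12  103=19  104=32  105=47  106=64  107=66
Turnaround (C−A): 100=5  101=7  102=12  103=19  104=32  105=47  106=64  107=66

104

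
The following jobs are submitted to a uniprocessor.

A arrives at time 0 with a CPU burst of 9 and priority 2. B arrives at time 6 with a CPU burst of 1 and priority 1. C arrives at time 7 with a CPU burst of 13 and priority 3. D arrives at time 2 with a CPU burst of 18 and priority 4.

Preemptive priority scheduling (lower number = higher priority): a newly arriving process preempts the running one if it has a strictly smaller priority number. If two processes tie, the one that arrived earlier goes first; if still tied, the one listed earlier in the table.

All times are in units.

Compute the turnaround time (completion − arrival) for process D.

39

Timeline: | A 0-6 | B 6-7 | A 7-10 | C 10-23 | D 23-41 |
Completion: A=10  B=7  C=23  D=41
Turnaround(D) = completion − arrival = 41 − 2 = 39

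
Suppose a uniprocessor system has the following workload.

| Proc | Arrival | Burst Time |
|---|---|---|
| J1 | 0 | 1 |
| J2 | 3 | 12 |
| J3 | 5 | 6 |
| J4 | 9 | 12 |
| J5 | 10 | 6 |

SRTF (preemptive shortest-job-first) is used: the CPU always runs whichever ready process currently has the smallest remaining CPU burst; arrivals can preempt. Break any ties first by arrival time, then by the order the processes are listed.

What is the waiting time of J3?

Timeline: | J1 0-1 | idle 1-3 | J2 3-5 | J3 5-11 | J5 11-17 | J2 17-27 | J4 27-39 |
Completion: J1=1  J2=27  J3=11  J4=39  J5=17
Waiting(J3) = turnaround − burst = 6 − 6 = 0

0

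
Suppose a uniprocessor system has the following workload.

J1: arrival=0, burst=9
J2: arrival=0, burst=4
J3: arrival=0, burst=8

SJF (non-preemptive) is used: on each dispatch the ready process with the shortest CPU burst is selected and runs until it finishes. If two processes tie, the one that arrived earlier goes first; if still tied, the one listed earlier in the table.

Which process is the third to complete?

J1

Gantt: | J2 0-4 | J3 4-12 | J1 12-21 |
Completion: J1=21  J2=4  J3=12
Turnaround (C−A): J1=21  J2=4  J3=12
Finish order: J2 → J3 → J1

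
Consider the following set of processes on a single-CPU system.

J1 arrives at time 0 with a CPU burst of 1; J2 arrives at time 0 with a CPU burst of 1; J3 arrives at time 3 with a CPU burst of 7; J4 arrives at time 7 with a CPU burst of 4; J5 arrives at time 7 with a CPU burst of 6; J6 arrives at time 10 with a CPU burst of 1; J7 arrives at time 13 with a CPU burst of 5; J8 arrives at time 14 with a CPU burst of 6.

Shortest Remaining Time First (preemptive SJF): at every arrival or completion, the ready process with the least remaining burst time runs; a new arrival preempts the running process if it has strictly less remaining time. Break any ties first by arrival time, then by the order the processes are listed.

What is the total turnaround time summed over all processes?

Timeline: | J1 0-1 | J2 1-2 | idle 2-3 | J3 3-10 | J6 10-11 | J4 11-15 | J7 15-20 | J5 20-26 | J8 26-32 |
Completion: J1=1  J2=2  J3=10  J4=15  J5=26  J6=11  J7=20  J8=32
Turnaround (C−A): J1=1  J2=2  J3=7  J4=8  J5=19  J6=1  J7=7  J8=18
Turnaround = completion − arrival: J1=1, J2=2, J3=7, J4=8, J5=19, J6=1, J7=7, J8=18
Total turnaround = 1 + 2 + 7 + 8 + 19 + 1 + 7 + 18 = 63

63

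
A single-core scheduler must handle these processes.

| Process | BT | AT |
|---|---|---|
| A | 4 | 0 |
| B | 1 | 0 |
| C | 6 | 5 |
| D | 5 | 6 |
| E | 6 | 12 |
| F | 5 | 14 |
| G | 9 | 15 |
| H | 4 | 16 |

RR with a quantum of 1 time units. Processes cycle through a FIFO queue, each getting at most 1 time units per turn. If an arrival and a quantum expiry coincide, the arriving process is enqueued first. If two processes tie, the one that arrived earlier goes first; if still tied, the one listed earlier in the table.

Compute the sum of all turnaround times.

117

Timeline: | A 0-1 | B 1-2 | A 2-5 | C 5-6 | D 6-7 | C 7-8 | D 8-9 | C 9-10 | D 10-11 | C 11-12 | D 12-13 | E 13-14 | C 14-15 | D 15-16 | F 16-17 | E 17-18 | G 18-19 | C 19-20 | H 20-21 | F 21-22 | E 22-23 | G 23-24 | H 24-25 | F 25-26 | E 26-27 | G 27-28 | H 28-29 | F 29-30 | E 30-31 | G 31-32 | H 32-33 | F 33-34 | E 34-35 | G 35-40 |
Completion: A=5  B=2  C=20  D=16  E=35  F=34  G=40  H=33
Turnaround = completion − arrival: A=5, B=2, C=15, D=10, E=23, F=20, G=25, H=17
Total turnaround = 5 + 2 + 15 + 10 + 23 + 20 + 25 + 17 = 117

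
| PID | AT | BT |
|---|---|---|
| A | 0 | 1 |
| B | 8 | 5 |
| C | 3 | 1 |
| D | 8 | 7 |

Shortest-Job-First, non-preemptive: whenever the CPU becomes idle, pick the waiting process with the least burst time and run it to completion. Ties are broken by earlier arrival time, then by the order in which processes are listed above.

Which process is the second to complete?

C

Gantt: | A 0-1 | idle 1-3 | C 3-4 | idle 4-8 | B 8-13 | D 13-20 |
Completion: A=1  B=13  C=4  D=20
Finish order: A → C → B → D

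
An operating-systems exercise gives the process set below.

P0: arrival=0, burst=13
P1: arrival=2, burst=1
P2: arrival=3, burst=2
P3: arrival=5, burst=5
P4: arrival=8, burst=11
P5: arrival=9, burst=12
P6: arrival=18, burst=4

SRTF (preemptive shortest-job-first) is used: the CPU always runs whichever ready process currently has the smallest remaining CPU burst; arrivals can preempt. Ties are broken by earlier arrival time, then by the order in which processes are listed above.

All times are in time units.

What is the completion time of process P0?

21

Schedule: | P0 0-2 | P1 2-3 | P2 3-5 | P3 5-10 | P0 10-21 | P6 21-25 | P4 25-36 | P5 36-48 |
Completion: P0=21  P1=3  P2=5  P3=10  P4=36  P5=48  P6=25
Turnaround (C−A): P0=21  P1=1  P2=2  P3=5  P4=28  P5=39  P6=7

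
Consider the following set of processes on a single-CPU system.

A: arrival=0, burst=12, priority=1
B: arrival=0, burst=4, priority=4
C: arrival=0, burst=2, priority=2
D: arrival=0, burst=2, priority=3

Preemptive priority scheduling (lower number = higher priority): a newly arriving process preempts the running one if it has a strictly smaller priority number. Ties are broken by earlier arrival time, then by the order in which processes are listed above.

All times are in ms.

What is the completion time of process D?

16

Schedule: | A 0-12 | C 12-14 | D 14-16 | B 16-20 |
Completion: A=12  B=20  C=14  D=16
Turnaround (C−A): A=12  B=20  C=14  D=16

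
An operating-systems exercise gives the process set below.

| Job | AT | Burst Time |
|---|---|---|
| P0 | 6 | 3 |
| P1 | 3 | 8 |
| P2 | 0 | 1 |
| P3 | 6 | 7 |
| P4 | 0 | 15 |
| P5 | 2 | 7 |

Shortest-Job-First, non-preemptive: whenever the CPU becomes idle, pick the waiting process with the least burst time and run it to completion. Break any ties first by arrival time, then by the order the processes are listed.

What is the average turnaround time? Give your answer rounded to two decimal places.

19.83

Timeline: | P2 0-1 | P4 1-16 | P0 16-19 | P5 19-26 | P3 26-33 | P1 33-41 |
Completion: P0=19  P1=41  P2=1  P3=33  P4=16  P5=26
Turnaround times: P0=13, P1=38, P2=1, P3=27, P4=16, P5=24
Average turnaround = (13+38+1+27+16+24) / 6 = 119/6 = 19.83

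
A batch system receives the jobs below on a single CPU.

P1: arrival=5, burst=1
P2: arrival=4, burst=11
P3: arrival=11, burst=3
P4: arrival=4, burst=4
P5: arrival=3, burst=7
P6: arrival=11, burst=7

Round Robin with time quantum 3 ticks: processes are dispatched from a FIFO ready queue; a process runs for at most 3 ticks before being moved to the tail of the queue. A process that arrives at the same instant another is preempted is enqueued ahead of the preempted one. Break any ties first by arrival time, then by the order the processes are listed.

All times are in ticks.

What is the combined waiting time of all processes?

88

Timeline: | idle 0-3 | P5 3-6 | P2 6-9 | P4 9-12 | P1 12-13 | P5 13-16 | P2 16-19 | P3 19-22 | P6 22-25 | P4 25-26 | P5 26-27 | P2 27-30 | P6 30-33 | P2 33-35 | P6 35-36 |
Completion: P1=13  P2=35  P3=22  P4=26  P5=27  P6=36
Turnaround (C−A): P1=8  P2=31  P3=11  P4=22  P5=24  P6=25
Waiting = turnaround − burst: P1=7, P2=20, P3=8, P4=18, P5=17, P6=18
Total waiting = 7 + 20 + 8 + 18 + 17 + 18 = 88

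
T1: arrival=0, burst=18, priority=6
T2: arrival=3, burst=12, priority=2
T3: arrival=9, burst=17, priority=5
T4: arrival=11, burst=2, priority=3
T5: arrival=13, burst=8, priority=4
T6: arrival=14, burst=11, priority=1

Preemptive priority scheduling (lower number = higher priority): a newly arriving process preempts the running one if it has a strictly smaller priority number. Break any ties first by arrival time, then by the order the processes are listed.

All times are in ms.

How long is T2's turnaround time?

Timeline: | T1 0-3 | T2 3-14 | T6 14-25 | T2 25-26 | T4 26-28 | T5 28-36 | T3 36-53 | T1 53-68 |
Completion: T1=68  T2=26  T3=53  T4=28  T5=36  T6=25
Turnaround(T2) = completion − arrival = 26 − 3 = 23

23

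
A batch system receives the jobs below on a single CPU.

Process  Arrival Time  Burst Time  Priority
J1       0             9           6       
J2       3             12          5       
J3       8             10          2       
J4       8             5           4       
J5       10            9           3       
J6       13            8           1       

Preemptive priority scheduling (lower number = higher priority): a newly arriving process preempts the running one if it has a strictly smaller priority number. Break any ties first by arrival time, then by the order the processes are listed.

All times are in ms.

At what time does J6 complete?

21

Schedule: | J1 0-3 | J2 3-8 | J3 8-13 | J6 13-21 | J3 21-26 | J5 26-35 | J4 35-40 | J2 40-47 | J1 47-53 |
Completion: J1=53  J2=47  J3=26  J4=40  J5=35  J6=21
Turnaround (C−A): J1=53  J2=44  J3=18  J4=32  J5=25  J6=8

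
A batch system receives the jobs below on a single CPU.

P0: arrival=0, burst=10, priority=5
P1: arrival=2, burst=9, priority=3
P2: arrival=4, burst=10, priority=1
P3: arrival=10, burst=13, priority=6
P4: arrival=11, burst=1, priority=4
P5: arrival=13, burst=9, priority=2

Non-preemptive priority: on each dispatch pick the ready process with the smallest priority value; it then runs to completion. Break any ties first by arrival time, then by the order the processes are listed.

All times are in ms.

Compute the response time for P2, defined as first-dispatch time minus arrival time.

6

Gantt: | P0 0-10 | P2 10-20 | P5 20-29 | P1 29-38 | P4 38-39 | P3 39-52 |
Completion: P0=10  P1=38  P2=20  P3=52  P4=39  P5=29
Turnaround (C−A): P0=10  P1=36  P2=16  P3=42  P4=28  P5=16
Response(P2) = first start − arrival = 10 − 4 = 6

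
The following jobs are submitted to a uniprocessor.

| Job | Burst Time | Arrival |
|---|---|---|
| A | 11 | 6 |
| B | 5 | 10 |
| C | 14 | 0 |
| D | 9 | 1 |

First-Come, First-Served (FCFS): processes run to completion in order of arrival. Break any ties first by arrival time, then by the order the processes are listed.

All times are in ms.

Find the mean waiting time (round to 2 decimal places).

13.50

Gantt: | C 0-14 | D 14-23 | A 23-34 | B 34-39 |
Completion: A=34  B=39  C=14  D=23
Waiting times: A=17, B=24, C=0, D=13
Average waiting = (17+24+0+13) / 4 = 54/4 = 13.50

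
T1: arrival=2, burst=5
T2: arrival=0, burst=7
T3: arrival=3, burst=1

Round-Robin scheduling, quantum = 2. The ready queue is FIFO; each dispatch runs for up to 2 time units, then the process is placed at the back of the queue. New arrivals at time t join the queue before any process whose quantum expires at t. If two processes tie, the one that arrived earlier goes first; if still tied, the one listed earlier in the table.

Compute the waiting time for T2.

6

Gantt: | T2 0-2 | T1 2-4 | T2 4-6 | T3 6-7 | T1 7-9 | T2 9-11 | T1 11-12 | T2 12-13 |
Completion: T1=12  T2=13  T3=7
Turnaround (C−A): T1=10  T2=13  T3=4
Waiting(T2) = turnaround − burst = 13 − 7 = 6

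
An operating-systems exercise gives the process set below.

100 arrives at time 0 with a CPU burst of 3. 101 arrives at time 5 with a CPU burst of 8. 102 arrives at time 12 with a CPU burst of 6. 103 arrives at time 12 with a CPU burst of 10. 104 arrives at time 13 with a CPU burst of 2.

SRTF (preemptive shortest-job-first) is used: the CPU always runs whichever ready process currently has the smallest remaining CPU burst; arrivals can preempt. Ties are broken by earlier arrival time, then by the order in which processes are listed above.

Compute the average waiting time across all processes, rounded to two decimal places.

Gantt: | 100 0-3 | idle 3-5 | 101 5-13 | 104 13-15 | 102 15-21 | 103 21-31 |
Completion: 100=3  101=13  102=21  103=31  104=15
Waiting times: 100=0, 101=0, 102=3, 103=9, 104=0
Average waiting = (0+0+3+9+0) / 5 = 12/5 = 2.40

2.40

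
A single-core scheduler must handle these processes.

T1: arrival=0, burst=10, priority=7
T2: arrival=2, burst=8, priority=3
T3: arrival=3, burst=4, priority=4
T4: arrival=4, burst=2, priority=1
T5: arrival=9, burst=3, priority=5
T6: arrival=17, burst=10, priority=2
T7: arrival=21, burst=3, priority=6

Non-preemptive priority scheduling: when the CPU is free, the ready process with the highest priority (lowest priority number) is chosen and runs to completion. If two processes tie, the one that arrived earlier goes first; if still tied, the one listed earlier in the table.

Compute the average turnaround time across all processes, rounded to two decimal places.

Schedule: | T1 0-10 | T4 10-12 | T2 12-20 | T6 20-30 | T3 30-34 | T5 34-37 | T7 37-40 |
Completion: T1=10  T2=20  T3=34  T4=12  T5=37  T6=30  T7=40
Turnaround (C−A): T1=10  T2=18  T3=31  T4=8  T5=28  T6=13  T7=19
Turnaround times: T1=10, T2=18, T3=31, T4=8, T5=28, T6=13, T7=19
Average turnaround = (10+18+31+8+28+13+19) / 7 = 127/7 = 18.14

18.14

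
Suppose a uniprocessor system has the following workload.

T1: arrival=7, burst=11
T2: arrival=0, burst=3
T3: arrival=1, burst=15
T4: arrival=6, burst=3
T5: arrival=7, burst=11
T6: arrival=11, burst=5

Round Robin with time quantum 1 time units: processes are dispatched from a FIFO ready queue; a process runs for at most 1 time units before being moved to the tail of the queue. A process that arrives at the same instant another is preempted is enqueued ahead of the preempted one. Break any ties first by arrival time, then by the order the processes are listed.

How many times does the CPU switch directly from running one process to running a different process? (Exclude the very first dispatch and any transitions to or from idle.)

Timeline: | T2 0-1 | T3 1-2 | T2 2-3 | T3 3-4 | T2 4-5 | T3 5-6 | T4 6-7 | T3 7-8 | T1 8-9 | T5 9-10 | T4 10-11 | T3 11-12 | T1 12-13 | T5 13-14 | T6 14-15 | T4 15-16 | T3 16-17 | T1 17-18 | T5 18-19 | T6 19-20 | T3 20-21 | T1 21-22 | T5 22-23 | T6 23-24 | T3 24-25 | T1 25-26 | T5 26-27 | T6 27-28 | T3 28-29 | T1 29-30 | T5 30-31 | T6 31-32 | T3 32-33 | T1 33-34 | T5 34-35 | T3 35-36 | T1 36-37 | T5 37-38 | T3 38-39 | T1 39-40 | T5 40-41 | T3 41-42 | T1 42-43 | T5 43-44 | T3 44-45 | T1 45-46 | T5 46-47 | T3 47-48 |
Completion: T1=46  T2=5  T3=48  T4=16  T5=47  T6=32

47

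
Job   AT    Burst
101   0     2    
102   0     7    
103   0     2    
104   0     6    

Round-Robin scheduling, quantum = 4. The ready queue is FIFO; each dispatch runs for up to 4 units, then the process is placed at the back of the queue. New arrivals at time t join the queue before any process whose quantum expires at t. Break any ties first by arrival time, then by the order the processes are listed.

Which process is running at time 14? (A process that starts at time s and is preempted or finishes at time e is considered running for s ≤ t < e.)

Gantt: | 101 0-2 | 102 2-6 | 103 6-8 | 104 8-12 | 102 12-15 | 104 15-17 |
Completion: 101=2  102=15  103=8  104=17
Turnaround (C−A): 101=2  102=15  103=8  104=17

102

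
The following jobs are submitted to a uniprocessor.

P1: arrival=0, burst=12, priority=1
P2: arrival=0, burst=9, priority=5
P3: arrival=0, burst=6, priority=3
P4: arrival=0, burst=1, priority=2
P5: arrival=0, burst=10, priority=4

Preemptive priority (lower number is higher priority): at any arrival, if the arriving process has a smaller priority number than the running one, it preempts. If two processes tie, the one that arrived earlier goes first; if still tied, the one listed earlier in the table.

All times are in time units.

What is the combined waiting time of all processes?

73

Timeline: | P1 0-12 | P4 12-13 | P3 13-19 | P5 19-29 | P2 29-38 |
Completion: P1=12  P2=38  P3=19  P4=13  P5=29
Turnaround (C−A): P1=12  P2=38  P3=19  P4=13  P5=29
Waiting = turnaround − burst: P1=0, P2=29, P3=13, P4=12, P5=19
Total waiting = 0 + 29 + 13 + 12 + 19 = 73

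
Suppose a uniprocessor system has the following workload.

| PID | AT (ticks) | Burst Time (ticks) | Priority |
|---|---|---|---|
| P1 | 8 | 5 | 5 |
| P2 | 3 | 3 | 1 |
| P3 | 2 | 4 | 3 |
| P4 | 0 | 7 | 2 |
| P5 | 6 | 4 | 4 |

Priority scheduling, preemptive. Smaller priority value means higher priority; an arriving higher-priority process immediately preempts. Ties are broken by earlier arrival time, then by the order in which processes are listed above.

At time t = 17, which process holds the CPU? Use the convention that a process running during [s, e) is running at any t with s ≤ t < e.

Gantt: | P4 0-3 | P2 3-6 | P4 6-10 | P3 10-14 | P5 14-18 | P1 18-23 |
Completion: P1=23  P2=6  P3=14  P4=10  P5=18
Turnaround (C−A): P1=15  P2=3  P3=12  P4=10  P5=12

P5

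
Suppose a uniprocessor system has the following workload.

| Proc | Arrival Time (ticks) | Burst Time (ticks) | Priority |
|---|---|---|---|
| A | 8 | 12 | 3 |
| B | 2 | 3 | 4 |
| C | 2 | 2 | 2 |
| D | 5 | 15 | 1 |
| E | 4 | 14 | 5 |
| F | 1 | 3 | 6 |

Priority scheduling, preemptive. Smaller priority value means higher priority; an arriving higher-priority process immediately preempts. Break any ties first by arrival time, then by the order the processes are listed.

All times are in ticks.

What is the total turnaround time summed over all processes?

166

Schedule: | idle 0-1 | F 1-2 | C 2-4 | B 4-5 | D 5-20 | A 20-32 | B 32-34 | E 34-48 | F 48-50 |
Completion: A=32  B=34  C=4  D=20  E=48  F=50
Turnaround = completion − arrival: A=24, B=32, C=2, D=15, E=44, F=49
Total turnaround = 24 + 32 + 2 + 15 + 44 + 49 = 166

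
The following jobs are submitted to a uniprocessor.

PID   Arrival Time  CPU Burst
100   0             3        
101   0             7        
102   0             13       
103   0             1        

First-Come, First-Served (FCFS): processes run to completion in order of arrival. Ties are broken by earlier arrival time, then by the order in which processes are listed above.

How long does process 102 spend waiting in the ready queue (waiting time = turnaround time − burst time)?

Schedule: | 100 0-3 | 101 3-10 | 102 10-23 | 103 23-24 |
Completion: 100=3  101=10  102=23  103=24
Turnaround (C−A): 100=3  101=10  102=23  103=24
Waiting(102) = turnaround − burst = 23 − 13 = 10

10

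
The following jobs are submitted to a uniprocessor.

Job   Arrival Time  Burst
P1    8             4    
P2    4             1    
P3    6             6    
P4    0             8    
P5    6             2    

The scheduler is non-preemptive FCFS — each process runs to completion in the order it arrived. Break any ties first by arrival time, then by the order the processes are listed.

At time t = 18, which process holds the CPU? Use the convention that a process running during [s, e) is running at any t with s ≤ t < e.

P1

Gantt: | P4 0-8 | P2 8-9 | P3 9-15 | P5 15-17 | P1 17-21 |
Completion: P1=21  P2=9  P3=15  P4=8  P5=17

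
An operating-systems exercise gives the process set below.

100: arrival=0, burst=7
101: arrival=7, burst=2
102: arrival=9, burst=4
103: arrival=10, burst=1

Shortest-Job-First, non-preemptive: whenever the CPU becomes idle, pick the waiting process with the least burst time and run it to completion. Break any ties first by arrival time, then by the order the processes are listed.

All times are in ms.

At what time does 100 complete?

7

Timeline: | 100 0-7 | 101 7-9 | 102 9-13 | 103 13-14 |
Completion: 100=7  101=9  102=13  103=14
Turnaround (C−A): 100=7  101=2  102=4  103=4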